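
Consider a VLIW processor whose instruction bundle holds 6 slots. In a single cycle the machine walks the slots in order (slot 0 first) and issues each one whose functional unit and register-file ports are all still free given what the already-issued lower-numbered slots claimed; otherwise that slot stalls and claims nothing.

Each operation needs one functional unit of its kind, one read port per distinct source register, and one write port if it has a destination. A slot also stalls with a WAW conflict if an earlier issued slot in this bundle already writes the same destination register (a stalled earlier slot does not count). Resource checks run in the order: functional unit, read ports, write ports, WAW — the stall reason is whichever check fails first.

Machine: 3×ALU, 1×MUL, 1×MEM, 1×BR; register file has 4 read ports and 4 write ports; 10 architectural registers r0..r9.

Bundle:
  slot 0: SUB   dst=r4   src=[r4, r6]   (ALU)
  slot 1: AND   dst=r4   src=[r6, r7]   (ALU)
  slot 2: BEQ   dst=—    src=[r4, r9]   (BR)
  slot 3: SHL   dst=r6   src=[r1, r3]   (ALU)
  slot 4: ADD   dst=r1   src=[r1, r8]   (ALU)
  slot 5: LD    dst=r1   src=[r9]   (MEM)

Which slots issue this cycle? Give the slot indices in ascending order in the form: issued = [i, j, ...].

issued = [0, 2]

[0] ALU needs rd=2 wr=1: ok; after: ALU=2 MUL=1 MEM=1 BR=1, R=2, W=3
[1] ALU needs rd=2 wr=1: WAW; after: ALU=2 MUL=1 MEM=1 BR=1, R=2, W=3
[2] BR needs rd=2 wr=0: ok; after: ALU=2 MUL=1 MEM=1 BR=0, R=0, W=3
[3] ALU needs rd=2 wr=1: RD_PORT; after: ALU=2 MUL=1 MEM=1 BR=0, R=0, W=3
[4] ALU needs rd=2 wr=1: RD_PORT; after: ALU=2 MUL=1 MEM=1 BR=0, R=0, W=3
[5] MEM needs rd=1 wr=1: RD_PORT; after: ALU=2 MUL=1 MEM=1 BR=0, R=0, W=3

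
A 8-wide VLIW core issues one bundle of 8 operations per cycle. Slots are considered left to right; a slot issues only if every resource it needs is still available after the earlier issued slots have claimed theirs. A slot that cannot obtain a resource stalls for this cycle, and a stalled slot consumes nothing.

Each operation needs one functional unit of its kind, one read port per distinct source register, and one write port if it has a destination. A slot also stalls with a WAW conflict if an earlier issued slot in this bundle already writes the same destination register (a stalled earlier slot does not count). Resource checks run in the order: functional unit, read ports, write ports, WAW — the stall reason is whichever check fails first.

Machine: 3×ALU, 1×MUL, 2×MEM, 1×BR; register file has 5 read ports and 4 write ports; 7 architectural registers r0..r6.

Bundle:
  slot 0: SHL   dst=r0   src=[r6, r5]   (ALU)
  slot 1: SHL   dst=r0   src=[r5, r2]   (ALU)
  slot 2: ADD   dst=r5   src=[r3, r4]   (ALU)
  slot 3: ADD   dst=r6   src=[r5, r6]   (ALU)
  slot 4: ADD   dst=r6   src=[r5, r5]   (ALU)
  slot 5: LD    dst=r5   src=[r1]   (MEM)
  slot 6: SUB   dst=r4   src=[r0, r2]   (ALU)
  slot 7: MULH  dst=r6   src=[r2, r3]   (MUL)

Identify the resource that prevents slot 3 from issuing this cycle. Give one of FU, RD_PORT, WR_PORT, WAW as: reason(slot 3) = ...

reason(slot 3) = RD_PORT

[0] ALU needs rd=2 wr=1: ok; after: ALU=2 MUL=1 MEM=2 BR=1, R=3, W=3
[1] ALU needs rd=2 wr=1: WAW; after: ALU=2 MUL=1 MEM=2 BR=1, R=3, W=3
[2] ALU needs rd=2 wr=1: ok; after: ALU=1 MUL=1 MEM=2 BR=1, R=1, W=2
[3] ALU needs rd=2 wr=1: RD_PORT; after: ALU=1 MUL=1 MEM=2 BR=1, R=1, W=2
[4] ALU needs rd=1 wr=1: ok; after: ALU=0 MUL=1 MEM=2 BR=1, R=0, W=1
[5] MEM needs rd=1 wr=1: RD_PORT; after: ALU=0 MUL=1 MEM=2 BR=1, R=0, W=1
[6] ALU needs rd=2 wr=1: FU; after: ALU=0 MUL=1 MEM=2 BR=1, R=0, W=1
[7] MUL needs rd=2 wr=1: RD_PORT; after: ALU=0 MUL=1 MEM=2 BR=1, R=0, W=1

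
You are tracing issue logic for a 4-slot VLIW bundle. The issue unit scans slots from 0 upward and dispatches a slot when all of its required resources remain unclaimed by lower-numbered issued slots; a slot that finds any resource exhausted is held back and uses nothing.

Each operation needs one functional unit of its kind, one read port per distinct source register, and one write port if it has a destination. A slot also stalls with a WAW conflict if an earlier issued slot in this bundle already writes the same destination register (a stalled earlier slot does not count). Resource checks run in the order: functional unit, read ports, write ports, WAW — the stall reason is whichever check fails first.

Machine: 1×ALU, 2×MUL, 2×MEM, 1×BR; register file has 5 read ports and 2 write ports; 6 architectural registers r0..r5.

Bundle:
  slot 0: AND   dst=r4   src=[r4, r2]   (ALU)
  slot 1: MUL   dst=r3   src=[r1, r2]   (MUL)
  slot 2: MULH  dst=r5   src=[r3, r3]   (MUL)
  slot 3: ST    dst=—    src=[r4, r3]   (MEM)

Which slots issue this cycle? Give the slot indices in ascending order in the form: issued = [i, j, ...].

slot 0 (ALU): ISSUE — free A0,Mu2,Ld2,B1 rp3 wp1
slot 1 (MUL): ISSUE — free A0,Mu1,Ld2,B1 rp1 wp0
slot 2 (MUL): stall WR_PORT — free A0,Mu1,Ld2,B1 rp1 wp0
slot 3 (MEM): stall RD_PORT — free A0,Mu1,Ld2,B1 rp1 wp0

issued = [0, 1]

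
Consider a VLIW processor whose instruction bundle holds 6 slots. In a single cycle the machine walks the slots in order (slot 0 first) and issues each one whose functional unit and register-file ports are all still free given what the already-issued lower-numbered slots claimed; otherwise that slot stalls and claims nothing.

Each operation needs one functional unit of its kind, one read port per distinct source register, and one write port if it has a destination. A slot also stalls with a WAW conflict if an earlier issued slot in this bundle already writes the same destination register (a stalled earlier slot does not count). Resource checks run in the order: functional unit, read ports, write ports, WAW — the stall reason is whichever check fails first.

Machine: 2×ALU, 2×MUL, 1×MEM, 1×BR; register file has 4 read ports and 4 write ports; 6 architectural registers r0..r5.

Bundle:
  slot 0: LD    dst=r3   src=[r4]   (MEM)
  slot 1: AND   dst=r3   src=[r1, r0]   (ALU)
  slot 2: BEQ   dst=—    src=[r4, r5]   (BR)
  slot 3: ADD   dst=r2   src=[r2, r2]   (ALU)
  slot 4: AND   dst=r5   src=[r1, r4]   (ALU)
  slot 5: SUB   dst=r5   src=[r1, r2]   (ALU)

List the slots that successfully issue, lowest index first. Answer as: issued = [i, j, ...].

issued = [0, 2, 3]

#0 MEM src=r4 dispatched  <A:2 Mu:2 Ld:0 B:1 rd:3 wr:3>
#1 ALU src=r1,r0 held:WAW  <A:2 Mu:2 Ld:0 B:1 rd:3 wr:3>
#2 BR src=r4,r5 dispatched  <A:2 Mu:2 Ld:0 B:0 rd:1 wr:3>
#3 ALU src=r2,r2 dispatched  <A:1 Mu:2 Ld:0 B:0 rd:0 wr:2>
#4 ALU src=r1,r4 held:RD_PORT  <A:1 Mu:2 Ld:0 B:0 rd:0 wr:2>
#5 ALU src=r1,r2 held:RD_PORT  <A:1 Mu:2 Ld:0 B:0 rd:0 wr:2>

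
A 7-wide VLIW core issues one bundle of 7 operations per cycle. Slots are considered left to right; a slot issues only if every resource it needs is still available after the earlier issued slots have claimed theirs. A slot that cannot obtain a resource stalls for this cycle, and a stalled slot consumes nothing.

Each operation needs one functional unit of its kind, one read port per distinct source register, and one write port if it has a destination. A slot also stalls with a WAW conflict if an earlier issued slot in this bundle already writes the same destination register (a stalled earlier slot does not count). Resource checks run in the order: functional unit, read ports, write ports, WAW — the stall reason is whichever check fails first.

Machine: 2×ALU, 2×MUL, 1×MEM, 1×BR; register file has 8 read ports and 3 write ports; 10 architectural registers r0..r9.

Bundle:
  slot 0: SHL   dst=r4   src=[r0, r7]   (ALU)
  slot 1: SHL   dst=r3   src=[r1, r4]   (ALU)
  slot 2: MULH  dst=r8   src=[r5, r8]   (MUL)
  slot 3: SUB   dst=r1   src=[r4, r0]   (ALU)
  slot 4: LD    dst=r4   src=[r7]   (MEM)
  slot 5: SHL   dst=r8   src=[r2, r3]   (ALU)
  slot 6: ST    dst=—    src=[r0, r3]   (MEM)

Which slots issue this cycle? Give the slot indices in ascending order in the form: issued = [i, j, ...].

issued = [0, 1, 2, 6]

#0 ALU src=r0,r7 dispatched  <A:1 Mu:2 Ld:1 B:1 rd:6 wr:2>
#1 ALU src=r1,r4 dispatched  <A:0 Mu:2 Ld:1 B:1 rd:4 wr:1>
#2 MUL src=r5,r8 dispatched  <A:0 Mu:1 Ld:1 B:1 rd:2 wr:0>
#3 ALU src=r4,r0 held:FU  <A:0 Mu:1 Ld:1 B:1 rd:2 wr:0>
#4 MEM src=r7 held:WR_PORT  <A:0 Mu:1 Ld:1 B:1 rd:2 wr:0>
#5 ALU src=r2,r3 held:FU  <A:0 Mu:1 Ld:1 B:1 rd:2 wr:0>
#6 MEM src=r0,r3 dispatched  <A:0 Mu:1 Ld:0 B:1 rd:0 wr:0>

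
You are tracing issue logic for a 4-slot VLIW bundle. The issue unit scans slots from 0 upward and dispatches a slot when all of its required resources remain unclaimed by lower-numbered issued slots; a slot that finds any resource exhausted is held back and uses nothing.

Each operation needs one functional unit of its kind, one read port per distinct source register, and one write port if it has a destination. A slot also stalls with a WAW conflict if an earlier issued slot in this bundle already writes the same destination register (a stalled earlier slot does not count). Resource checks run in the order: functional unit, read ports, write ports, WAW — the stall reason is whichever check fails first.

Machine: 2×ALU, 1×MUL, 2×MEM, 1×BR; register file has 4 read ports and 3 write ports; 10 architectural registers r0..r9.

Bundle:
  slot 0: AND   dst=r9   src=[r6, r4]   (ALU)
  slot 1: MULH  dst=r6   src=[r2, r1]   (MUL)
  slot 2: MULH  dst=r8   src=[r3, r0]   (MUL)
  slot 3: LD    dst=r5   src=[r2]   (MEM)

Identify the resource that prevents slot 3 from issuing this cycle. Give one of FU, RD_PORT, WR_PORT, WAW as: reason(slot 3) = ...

(0) want 1×ALU +2rd +1wr — yes → AL1|MU1|ME2|BR1|rd2|wr2
(1) want 1×MUL +2rd +1wr — yes → AL1|MU0|ME2|BR1|rd0|wr1
(2) want 1×MUL +2rd +1wr — FU → AL1|MU0|ME2|BR1|rd0|wr1
(3) want 1×MEM +1rd +1wr — RD_PORT → AL1|MU0|ME2|BR1|rd0|wr1

reason(slot 3) = RD_PORT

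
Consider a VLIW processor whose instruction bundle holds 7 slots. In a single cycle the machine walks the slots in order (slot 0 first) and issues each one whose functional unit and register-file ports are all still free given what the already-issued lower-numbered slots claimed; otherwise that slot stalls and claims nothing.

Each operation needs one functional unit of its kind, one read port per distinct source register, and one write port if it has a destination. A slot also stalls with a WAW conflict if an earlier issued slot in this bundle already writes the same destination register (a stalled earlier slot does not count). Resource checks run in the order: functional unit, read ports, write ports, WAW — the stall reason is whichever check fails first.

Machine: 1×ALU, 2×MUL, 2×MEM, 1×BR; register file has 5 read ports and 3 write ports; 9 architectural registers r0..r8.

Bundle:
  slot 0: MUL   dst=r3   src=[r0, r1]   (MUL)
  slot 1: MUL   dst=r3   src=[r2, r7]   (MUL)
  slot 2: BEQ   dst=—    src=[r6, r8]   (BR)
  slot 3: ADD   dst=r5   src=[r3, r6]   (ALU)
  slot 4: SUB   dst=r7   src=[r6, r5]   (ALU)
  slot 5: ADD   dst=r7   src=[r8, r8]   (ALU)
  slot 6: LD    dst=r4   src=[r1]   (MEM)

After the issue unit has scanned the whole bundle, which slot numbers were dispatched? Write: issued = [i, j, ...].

issued = [0, 2, 5]

slot 0 (MUL): ISSUE — free A1,Mu1,Ld2,B1 rp3 wp2
slot 1 (MUL): stall WAW — free A1,Mu1,Ld2,B1 rp3 wp2
slot 2 (BR): ISSUE — free A1,Mu1,Ld2,B0 rp1 wp2
slot 3 (ALU): stall RD_PORT — free A1,Mu1,Ld2,B0 rp1 wp2
slot 4 (ALU): stall RD_PORT — free A1,Mu1,Ld2,B0 rp1 wp2
slot 5 (ALU): ISSUE — free A0,Mu1,Ld2,B0 rp0 wp1
slot 6 (MEM): stall RD_PORT — free A0,Mu1,Ld2,B0 rp0 wp1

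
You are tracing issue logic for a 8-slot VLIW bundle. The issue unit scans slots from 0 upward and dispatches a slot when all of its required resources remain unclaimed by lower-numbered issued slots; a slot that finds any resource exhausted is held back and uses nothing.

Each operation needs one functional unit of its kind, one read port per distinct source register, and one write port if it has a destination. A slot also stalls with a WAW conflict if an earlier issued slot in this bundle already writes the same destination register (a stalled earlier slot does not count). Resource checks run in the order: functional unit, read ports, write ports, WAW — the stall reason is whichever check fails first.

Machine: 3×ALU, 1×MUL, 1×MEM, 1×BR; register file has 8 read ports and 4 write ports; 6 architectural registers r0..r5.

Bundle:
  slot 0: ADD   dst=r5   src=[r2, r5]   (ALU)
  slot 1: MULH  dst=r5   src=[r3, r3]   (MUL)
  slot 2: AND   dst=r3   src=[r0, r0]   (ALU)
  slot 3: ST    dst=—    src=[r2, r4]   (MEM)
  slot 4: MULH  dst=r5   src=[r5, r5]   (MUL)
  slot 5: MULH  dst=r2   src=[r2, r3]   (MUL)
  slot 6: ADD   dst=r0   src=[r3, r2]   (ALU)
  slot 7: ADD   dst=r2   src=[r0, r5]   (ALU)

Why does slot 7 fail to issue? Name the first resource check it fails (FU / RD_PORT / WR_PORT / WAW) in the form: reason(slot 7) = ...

reason(slot 7) = RD_PORT

  0. ALU→r5 ⇒ go  {2A/1Mu/1Ld/1B | 6r 3w}
  1. MUL→r5 ⇒ no(WAW)  {2A/1Mu/1Ld/1B | 6r 3w}
  2. ALU→r3 ⇒ go  {1A/1Mu/1Ld/1B | 5r 2w}
  3. MEM ⇒ go  {1A/1Mu/0Ld/1B | 3r 2w}
  4. MUL→r5 ⇒ no(WAW)  {1A/1Mu/0Ld/1B | 3r 2w}
  5. MUL→r2 ⇒ go  {1A/0Mu/0Ld/1B | 1r 1w}
  6. ALU→r0 ⇒ no(RD_PORT)  {1A/0Mu/0Ld/1B | 1r 1w}
  7. ALU→r2 ⇒ no(RD_PORT)  {1A/0Mu/0Ld/1B | 1r 1w}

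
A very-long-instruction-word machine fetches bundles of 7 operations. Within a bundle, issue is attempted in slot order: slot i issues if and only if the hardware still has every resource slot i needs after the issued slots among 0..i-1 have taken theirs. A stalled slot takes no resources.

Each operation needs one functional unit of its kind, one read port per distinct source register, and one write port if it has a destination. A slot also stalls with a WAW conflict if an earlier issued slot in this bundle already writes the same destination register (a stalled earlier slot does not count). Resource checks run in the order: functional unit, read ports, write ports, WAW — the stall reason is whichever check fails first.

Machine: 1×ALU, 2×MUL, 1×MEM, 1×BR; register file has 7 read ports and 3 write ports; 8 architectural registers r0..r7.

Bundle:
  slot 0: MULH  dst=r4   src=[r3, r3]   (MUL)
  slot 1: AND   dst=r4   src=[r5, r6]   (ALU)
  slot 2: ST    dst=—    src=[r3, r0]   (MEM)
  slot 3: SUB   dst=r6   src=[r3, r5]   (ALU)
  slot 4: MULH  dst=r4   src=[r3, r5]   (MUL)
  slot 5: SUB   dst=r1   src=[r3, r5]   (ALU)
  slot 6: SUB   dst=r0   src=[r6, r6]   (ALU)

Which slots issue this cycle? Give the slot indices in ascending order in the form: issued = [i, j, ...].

(0) want 1×MUL +1rd +1wr — yes → AL1|MU1|ME1|BR1|rd6|wr2
(1) want 1×ALU +2rd +1wr — WAW → AL1|MU1|ME1|BR1|rd6|wr2
(2) want 1×MEM +2rd +0wr — yes → AL1|MU1|ME0|BR1|rd4|wr2
(3) want 1×ALU +2rd +1wr — yes → AL0|MU1|ME0|BR1|rd2|wr1
(4) want 1×MUL +2rd +1wr — WAW → AL0|MU1|ME0|BR1|rd2|wr1
(5) want 1×ALU +2rd +1wr — FU → AL0|MU1|ME0|BR1|rd2|wr1
(6) want 1×ALU +1rd +1wr — FU → AL0|MU1|ME0|BR1|rd2|wr1

issued = [0, 2, 3]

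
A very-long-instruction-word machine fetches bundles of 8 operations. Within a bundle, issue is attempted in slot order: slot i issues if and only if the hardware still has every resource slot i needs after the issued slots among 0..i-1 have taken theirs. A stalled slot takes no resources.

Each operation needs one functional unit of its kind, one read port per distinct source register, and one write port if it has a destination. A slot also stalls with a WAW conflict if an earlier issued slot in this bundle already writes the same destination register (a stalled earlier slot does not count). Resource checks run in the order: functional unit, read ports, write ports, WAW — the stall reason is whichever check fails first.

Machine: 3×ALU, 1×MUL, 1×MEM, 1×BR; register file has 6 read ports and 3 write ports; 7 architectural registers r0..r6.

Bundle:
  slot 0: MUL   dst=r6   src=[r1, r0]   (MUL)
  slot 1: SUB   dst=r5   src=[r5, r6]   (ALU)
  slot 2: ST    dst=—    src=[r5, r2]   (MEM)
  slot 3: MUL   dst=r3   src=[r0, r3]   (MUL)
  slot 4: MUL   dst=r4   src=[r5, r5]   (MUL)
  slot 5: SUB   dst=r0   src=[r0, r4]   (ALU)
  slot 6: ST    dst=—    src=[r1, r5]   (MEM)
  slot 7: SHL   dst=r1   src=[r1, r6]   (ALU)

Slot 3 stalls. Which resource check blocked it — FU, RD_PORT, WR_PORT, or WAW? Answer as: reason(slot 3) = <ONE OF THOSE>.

(0) want 1×MUL +2rd +1wr — yes → AL3|MU0|ME1|BR1|rd4|wr2
(1) want 1×ALU +2rd +1wr — yes → AL2|MU0|ME1|BR1|rd2|wr1
(2) want 1×MEM +2rd +0wr — yes → AL2|MU0|ME0|BR1|rd0|wr1
(3) want 1×MUL +2rd +1wr — FU → AL2|MU0|ME0|BR1|rd0|wr1
(4) want 1×MUL +1rd +1wr — FU → AL2|MU0|ME0|BR1|rd0|wr1
(5) want 1×ALU +2rd +1wr — RD_PORT → AL2|MU0|ME0|BR1|rd0|wr1
(6) want 1×MEM +2rd +0wr — FU → AL2|MU0|ME0|BR1|rd0|wr1
(7) want 1×ALU +2rd +1wr — RD_PORT → AL2|MU0|ME0|BR1|rd0|wr1

reason(slot 3) = FU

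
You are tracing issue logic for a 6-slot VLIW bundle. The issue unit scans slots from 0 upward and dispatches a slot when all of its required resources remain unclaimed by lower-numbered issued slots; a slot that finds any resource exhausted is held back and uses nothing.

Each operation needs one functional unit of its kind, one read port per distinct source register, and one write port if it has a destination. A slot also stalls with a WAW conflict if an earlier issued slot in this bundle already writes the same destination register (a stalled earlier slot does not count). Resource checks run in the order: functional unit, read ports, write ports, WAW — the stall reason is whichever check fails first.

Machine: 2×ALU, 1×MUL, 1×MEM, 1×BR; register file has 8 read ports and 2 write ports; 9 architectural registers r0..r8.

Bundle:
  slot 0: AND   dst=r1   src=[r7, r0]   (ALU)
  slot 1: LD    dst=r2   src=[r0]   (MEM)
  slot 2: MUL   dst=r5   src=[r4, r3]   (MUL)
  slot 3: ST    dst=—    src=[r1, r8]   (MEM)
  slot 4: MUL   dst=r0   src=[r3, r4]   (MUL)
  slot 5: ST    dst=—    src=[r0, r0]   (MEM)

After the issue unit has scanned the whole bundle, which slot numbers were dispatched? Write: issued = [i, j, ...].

issued = [0, 1]

#0 ALU src=r7,r0 dispatched  <A:1 Mu:1 Ld:1 B:1 rd:6 wr:1>
#1 MEM src=r0 dispatched  <A:1 Mu:1 Ld:0 B:1 rd:5 wr:0>
#2 MUL src=r4,r3 held:WR_PORT  <A:1 Mu:1 Ld:0 B:1 rd:5 wr:0>
#3 MEM src=r1,r8 held:FU  <A:1 Mu:1 Ld:0 B:1 rd:5 wr:0>
#4 MUL src=r3,r4 held:WR_PORT  <A:1 Mu:1 Ld:0 B:1 rd:5 wr:0>
#5 MEM src=r0,r0 held:FU  <A:1 Mu:1 Ld:0 B:1 rd:5 wr:0>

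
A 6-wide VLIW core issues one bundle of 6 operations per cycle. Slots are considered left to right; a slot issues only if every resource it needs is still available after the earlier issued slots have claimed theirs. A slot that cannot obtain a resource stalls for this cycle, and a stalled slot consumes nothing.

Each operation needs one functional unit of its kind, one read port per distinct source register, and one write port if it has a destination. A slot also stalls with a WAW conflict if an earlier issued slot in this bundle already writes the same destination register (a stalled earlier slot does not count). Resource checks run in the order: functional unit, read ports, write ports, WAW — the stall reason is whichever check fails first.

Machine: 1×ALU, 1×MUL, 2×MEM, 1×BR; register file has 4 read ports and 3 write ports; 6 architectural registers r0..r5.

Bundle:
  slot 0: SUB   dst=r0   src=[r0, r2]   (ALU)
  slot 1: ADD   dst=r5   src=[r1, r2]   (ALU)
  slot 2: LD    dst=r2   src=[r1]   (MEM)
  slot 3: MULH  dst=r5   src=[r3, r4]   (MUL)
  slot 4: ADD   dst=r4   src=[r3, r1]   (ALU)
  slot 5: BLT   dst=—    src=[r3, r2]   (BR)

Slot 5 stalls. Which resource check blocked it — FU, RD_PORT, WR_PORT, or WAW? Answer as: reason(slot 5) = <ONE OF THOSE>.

slot 0 (ALU): ISSUE — free A0,Mu1,Ld2,B1 rp2 wp2
slot 1 (ALU): stall FU — free A0,Mu1,Ld2,B1 rp2 wp2
slot 2 (MEM): ISSUE — free A0,Mu1,Ld1,B1 rp1 wp1
slot 3 (MUL): stall RD_PORT — free A0,Mu1,Ld1,B1 rp1 wp1
slot 4 (ALU): stall FU — free A0,Mu1,Ld1,B1 rp1 wp1
slot 5 (BR): stall RD_PORT — free A0,Mu1,Ld1,B1 rp1 wp1

reason(slot 5) = RD_PORT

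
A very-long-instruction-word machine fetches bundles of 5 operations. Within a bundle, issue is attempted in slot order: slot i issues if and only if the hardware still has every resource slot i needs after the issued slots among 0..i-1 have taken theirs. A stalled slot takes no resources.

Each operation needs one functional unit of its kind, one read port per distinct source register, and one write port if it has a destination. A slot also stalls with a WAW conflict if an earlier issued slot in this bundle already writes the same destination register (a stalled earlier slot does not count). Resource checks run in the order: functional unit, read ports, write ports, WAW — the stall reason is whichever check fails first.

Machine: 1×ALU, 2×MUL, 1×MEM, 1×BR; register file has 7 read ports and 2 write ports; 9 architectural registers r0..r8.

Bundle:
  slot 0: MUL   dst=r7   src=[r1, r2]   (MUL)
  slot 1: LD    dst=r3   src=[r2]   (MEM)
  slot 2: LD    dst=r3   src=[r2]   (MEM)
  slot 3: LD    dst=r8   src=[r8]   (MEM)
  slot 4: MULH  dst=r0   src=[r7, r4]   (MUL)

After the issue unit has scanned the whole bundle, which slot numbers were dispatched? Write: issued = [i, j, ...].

issued = [0, 1]

(0) want 1×MUL +2rd +1wr — yes → AL1|MU1|ME1|BR1|rd5|wr1
(1) want 1×MEM +1rd +1wr — yes → AL1|MU1|ME0|BR1|rd4|wr0
(2) want 1×MEM +1rd +1wr — FU → AL1|MU1|ME0|BR1|rd4|wr0
(3) want 1×MEM +1rd +1wr — FU → AL1|MU1|ME0|BR1|rd4|wr0
(4) want 1×MUL +2rd +1wr — WR_PORT → AL1|MU1|ME0|BR1|rd4|wr0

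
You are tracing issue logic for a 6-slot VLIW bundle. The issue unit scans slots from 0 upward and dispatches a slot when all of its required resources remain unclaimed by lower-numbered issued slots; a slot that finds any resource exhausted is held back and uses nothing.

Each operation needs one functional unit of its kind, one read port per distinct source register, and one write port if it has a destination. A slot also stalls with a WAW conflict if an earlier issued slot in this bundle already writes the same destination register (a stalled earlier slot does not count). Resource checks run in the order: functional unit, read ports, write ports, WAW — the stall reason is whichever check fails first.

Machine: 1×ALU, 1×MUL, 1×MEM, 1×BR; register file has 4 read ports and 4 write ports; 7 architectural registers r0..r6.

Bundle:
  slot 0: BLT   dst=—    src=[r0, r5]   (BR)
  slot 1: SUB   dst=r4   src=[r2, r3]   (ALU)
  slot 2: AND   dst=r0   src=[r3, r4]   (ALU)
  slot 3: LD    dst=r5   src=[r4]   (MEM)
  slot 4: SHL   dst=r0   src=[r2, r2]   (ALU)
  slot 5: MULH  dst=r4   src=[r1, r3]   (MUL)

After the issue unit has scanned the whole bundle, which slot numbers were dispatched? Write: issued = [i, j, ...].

#0 BR src=r0,r5 dispatched  <A:1 Mu:1 Ld:1 B:0 rd:2 wr:4>
#1 ALU src=r2,r3 dispatched  <A:0 Mu:1 Ld:1 B:0 rd:0 wr:3>
#2 ALU src=r3,r4 held:FU  <A:0 Mu:1 Ld:1 B:0 rd:0 wr:3>
#3 MEM src=r4 held:RD_PORT  <A:0 Mu:1 Ld:1 B:0 rd:0 wr:3>
#4 ALU src=r2,r2 held:FU  <A:0 Mu:1 Ld:1 B:0 rd:0 wr:3>
#5 MUL src=r1,r3 held:RD_PORT  <A:0 Mu:1 Ld:1 B:0 rd:0 wr:3>

issued = [0, 1]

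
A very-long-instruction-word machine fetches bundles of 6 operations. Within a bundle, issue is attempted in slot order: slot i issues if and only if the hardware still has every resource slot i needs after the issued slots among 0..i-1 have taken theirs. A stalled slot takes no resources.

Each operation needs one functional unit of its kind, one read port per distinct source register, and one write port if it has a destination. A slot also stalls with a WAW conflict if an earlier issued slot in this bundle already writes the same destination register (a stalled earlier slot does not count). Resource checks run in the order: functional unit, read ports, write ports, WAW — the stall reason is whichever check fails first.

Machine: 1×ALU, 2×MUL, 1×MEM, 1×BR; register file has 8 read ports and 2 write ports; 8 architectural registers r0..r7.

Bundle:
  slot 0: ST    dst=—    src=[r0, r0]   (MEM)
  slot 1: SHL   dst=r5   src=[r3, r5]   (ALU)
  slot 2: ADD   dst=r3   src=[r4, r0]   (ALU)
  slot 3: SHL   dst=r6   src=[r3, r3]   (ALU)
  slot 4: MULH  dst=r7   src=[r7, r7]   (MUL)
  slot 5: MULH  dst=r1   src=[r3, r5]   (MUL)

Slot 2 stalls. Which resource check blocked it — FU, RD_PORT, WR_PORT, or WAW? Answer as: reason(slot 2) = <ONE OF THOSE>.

reason(slot 2) = FU

  0. MEM ⇒ go  {1A/2Mu/0Ld/1B | 7r 2w}
  1. ALU→r5 ⇒ go  {0A/2Mu/0Ld/1B | 5r 1w}
  2. ALU→r3 ⇒ no(FU)  {0A/2Mu/0Ld/1B | 5r 1w}
  3. ALU→r6 ⇒ no(FU)  {0A/2Mu/0Ld/1B | 5r 1w}
  4. MUL→r7 ⇒ go  {0A/1Mu/0Ld/1B | 4r 0w}
  5. MUL→r1 ⇒ no(WR_PORT)  {0A/1Mu/0Ld/1B | 4r 0w}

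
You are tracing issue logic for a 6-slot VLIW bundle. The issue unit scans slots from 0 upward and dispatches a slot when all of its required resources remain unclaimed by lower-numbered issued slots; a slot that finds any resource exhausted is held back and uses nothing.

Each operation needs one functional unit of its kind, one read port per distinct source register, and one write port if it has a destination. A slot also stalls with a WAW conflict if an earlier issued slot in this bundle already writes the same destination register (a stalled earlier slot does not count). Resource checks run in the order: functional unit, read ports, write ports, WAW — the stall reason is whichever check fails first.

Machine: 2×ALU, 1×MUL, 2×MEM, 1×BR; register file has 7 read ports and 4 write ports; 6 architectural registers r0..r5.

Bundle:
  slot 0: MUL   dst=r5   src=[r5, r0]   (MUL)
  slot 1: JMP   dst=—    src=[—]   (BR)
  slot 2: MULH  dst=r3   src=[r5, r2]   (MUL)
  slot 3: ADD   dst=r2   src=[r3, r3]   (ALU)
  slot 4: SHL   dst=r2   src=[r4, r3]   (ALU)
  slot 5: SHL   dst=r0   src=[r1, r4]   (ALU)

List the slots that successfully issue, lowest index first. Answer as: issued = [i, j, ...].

#0 MUL src=r5,r0 dispatched  <A:2 Mu:0 Ld:2 B:1 rd:5 wr:3>
#1 BR src=- dispatched  <A:2 Mu:0 Ld:2 B:0 rd:5 wr:3>
#2 MUL src=r5,r2 held:FU  <A:2 Mu:0 Ld:2 B:0 rd:5 wr:3>
#3 ALU src=r3,r3 dispatched  <A:1 Mu:0 Ld:2 B:0 rd:4 wr:2>
#4 ALU src=r4,r3 held:WAW  <A:1 Mu:0 Ld:2 B:0 rd:4 wr:2>
#5 ALU src=r1,r4 dispatched  <A:0 Mu:0 Ld:2 B:0 rd:2 wr:1>

issued = [0, 1, 3, 5]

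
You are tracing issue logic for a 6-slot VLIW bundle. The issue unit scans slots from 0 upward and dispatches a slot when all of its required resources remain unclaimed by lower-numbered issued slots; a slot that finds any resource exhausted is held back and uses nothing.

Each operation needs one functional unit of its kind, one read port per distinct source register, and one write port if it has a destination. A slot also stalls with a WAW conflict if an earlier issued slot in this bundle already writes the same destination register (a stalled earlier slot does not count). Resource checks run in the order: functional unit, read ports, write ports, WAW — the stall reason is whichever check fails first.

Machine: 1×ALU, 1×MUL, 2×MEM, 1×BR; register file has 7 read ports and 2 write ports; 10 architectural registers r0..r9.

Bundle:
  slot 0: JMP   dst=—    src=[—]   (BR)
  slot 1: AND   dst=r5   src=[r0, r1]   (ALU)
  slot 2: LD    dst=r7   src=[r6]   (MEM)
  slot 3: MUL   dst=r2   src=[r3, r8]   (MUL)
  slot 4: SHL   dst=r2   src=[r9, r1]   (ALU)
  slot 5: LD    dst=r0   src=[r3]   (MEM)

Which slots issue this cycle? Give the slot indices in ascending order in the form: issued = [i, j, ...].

(0) want 1×BR +0rd +0wr — yes → AL1|MU1|ME2|BR0|rd7|wr2
(1) want 1×ALU +2rd +1wr — yes → AL0|MU1|ME2|BR0|rd5|wr1
(2) want 1×MEM +1rd +1wr — yes → AL0|MU1|ME1|BR0|rd4|wr0
(3) want 1×MUL +2rd +1wr — WR_PORT → AL0|MU1|ME1|BR0|rd4|wr0
(4) want 1×ALU +2rd +1wr — FU → AL0|MU1|ME1|BR0|rd4|wr0
(5) want 1×MEM +1rd +1wr — WR_PORT → AL0|MU1|ME1|BR0|rd4|wr0

issued = [0, 1, 2]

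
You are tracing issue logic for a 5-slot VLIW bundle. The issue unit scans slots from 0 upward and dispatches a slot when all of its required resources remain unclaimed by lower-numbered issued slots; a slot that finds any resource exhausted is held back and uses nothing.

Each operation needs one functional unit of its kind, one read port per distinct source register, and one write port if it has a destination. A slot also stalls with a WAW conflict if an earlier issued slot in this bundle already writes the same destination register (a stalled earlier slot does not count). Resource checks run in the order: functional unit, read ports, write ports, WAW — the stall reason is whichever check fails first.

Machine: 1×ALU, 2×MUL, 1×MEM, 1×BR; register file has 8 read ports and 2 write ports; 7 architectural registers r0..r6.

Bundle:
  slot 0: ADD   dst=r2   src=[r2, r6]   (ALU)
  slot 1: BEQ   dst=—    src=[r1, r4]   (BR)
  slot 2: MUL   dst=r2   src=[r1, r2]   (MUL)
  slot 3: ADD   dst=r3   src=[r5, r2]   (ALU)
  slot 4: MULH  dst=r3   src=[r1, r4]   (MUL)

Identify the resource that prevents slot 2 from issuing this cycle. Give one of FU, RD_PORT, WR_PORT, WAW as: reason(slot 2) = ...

(0) want 1×ALU +2rd +1wr — yes → AL0|MU2|ME1|BR1|rd6|wr1
(1) want 1×BR +2rd +0wr — yes → AL0|MU2|ME1|BR0|rd4|wr1
(2) want 1×MUL +2rd +1wr — WAW → AL0|MU2|ME1|BR0|rd4|wr1
(3) want 1×ALU +2rd +1wr — FU → AL0|MU2|ME1|BR0|rd4|wr1
(4) want 1×MUL +2rd +1wr — yes → AL0|MU1|ME1|BR0|rd2|wr0

reason(slot 2) = WAW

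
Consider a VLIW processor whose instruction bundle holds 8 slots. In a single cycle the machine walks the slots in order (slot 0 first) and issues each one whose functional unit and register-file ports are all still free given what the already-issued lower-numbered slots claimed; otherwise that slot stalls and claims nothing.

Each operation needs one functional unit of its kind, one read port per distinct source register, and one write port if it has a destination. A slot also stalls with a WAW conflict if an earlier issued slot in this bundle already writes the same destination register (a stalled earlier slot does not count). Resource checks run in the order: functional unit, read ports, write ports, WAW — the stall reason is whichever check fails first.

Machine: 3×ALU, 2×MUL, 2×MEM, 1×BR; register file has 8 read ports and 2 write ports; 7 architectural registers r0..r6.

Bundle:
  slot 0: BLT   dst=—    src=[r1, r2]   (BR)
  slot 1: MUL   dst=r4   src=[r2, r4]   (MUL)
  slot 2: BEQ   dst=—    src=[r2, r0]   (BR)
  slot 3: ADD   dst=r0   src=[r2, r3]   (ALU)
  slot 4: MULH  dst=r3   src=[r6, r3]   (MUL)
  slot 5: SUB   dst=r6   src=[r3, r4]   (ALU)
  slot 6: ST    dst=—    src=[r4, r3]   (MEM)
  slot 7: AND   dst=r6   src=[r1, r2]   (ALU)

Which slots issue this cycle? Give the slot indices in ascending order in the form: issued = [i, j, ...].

issued = [0, 1, 3, 6]

slot 0 (BR): ISSUE — free A3,Mu2,Ld2,B0 rp6 wp2
slot 1 (MUL): ISSUE — free A3,Mu1,Ld2,B0 rp4 wp1
slot 2 (BR): stall FU — free A3,Mu1,Ld2,B0 rp4 wp1
slot 3 (ALU): ISSUE — free A2,Mu1,Ld2,B0 rp2 wp0
slot 4 (MUL): stall WR_PORT — free A2,Mu1,Ld2,B0 rp2 wp0
slot 5 (ALU): stall WR_PORT — free A2,Mu1,Ld2,B0 rp2 wp0
slot 6 (MEM): ISSUE — free A2,Mu1,Ld1,B0 rp0 wp0
slot 7 (ALU): stall RD_PORT — free A2,Mu1,Ld1,B0 rp0 wp0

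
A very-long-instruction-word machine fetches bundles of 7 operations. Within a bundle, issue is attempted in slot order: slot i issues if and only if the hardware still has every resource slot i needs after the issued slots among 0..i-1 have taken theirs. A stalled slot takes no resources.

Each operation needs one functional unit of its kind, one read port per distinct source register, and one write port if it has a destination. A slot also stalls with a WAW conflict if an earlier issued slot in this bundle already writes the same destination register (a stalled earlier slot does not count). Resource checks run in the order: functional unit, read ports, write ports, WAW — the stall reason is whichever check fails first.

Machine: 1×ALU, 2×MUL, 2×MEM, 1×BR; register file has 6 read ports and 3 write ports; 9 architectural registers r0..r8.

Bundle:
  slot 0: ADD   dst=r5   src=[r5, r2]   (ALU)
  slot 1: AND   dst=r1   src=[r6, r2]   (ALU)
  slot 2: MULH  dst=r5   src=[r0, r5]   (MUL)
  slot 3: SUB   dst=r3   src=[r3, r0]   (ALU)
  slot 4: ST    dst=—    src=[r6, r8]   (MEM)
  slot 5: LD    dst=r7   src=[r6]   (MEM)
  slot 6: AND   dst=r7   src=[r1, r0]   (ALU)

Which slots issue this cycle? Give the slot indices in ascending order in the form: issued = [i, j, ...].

(0) want 1×ALU +2rd +1wr — yes → AL0|MU2|ME2|BR1|rd4|wr2
(1) want 1×ALU +2rd +1wr — FU → AL0|MU2|ME2|BR1|rd4|wr2
(2) want 1×MUL +2rd +1wr — WAW → AL0|MU2|ME2|BR1|rd4|wr2
(3) want 1×ALU +2rd +1wr — FU → AL0|MU2|ME2|BR1|rd4|wr2
(4) want 1×MEM +2rd +0wr — yes → AL0|MU2|ME1|BR1|rd2|wr2
(5) want 1×MEM +1rd +1wr — yes → AL0|MU2|ME0|BR1|rd1|wr1
(6) want 1×ALU +2rd +1wr — FU → AL0|MU2|ME0|BR1|rd1|wr1

issued = [0, 4, 5]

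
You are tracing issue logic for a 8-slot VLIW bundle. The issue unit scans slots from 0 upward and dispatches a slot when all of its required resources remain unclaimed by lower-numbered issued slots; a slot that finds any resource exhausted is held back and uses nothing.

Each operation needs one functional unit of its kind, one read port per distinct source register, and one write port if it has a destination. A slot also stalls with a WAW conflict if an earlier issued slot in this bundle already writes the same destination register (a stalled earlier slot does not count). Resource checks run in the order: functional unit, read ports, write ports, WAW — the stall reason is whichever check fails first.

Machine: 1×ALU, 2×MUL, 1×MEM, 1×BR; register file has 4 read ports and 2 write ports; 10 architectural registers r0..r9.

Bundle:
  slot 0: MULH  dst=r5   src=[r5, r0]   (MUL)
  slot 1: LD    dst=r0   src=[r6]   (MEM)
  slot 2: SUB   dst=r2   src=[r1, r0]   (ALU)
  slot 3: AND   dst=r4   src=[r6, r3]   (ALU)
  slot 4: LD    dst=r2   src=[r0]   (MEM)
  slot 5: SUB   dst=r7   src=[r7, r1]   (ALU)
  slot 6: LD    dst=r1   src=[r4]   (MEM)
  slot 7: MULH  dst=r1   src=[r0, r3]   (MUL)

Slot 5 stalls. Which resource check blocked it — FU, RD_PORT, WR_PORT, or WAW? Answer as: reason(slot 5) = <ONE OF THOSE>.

reason(slot 5) = RD_PORT

(0) want 1×MUL +2rd +1wr — yes → AL1|MU1|ME1|BR1|rd2|wr1
(1) want 1×MEM +1rd +1wr — yes → AL1|MU1|ME0|BR1|rd1|wr0
(2) want 1×ALU +2rd +1wr — RD_PORT → AL1|MU1|ME0|BR1|rd1|wr0
(3) want 1×ALU +2rd +1wr — RD_PORT → AL1|MU1|ME0|BR1|rd1|wr0
(4) want 1×MEM +1rd +1wr — FU → AL1|MU1|ME0|BR1|rd1|wr0
(5) want 1×ALU +2rd +1wr — RD_PORT → AL1|MU1|ME0|BR1|rd1|wr0
(6) want 1×MEM +1rd +1wr — FU → AL1|MU1|ME0|BR1|rd1|wr0
(7) want 1×MUL +2rd +1wr — RD_PORT → AL1|MU1|ME0|BR1|rd1|wr0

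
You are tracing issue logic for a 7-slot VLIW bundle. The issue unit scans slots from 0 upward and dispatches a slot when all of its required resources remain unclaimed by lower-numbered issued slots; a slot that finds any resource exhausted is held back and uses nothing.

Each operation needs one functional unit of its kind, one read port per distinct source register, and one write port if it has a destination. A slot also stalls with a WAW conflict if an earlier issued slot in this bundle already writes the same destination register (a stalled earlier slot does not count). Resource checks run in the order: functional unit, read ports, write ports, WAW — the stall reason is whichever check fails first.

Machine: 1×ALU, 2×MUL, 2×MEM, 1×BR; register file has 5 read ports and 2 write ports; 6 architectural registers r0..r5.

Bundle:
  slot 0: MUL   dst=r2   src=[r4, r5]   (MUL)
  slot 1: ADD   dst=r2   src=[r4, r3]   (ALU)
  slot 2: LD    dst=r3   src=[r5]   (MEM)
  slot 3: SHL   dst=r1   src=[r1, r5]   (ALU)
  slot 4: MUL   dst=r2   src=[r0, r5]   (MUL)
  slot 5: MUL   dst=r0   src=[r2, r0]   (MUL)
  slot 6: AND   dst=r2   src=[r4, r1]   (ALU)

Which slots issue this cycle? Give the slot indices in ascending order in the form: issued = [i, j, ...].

[0] MUL needs rd=2 wr=1: ok; after: ALU=1 MUL=1 MEM=2 BR=1, R=3, W=1
[1] ALU needs rd=2 wr=1: WAW; after: ALU=1 MUL=1 MEM=2 BR=1, R=3, W=1
[2] MEM needs rd=1 wr=1: ok; after: ALU=1 MUL=1 MEM=1 BR=1, R=2, W=0
[3] ALU needs rd=2 wr=1: WR_PORT; after: ALU=1 MUL=1 MEM=1 BR=1, R=2, W=0
[4] MUL needs rd=2 wr=1: WR_PORT; after: ALU=1 MUL=1 MEM=1 BR=1, R=2, W=0
[5] MUL needs rd=2 wr=1: WR_PORT; after: ALU=1 MUL=1 MEM=1 BR=1, R=2, W=0
[6] ALU needs rd=2 wr=1: WR_PORT; after: ALU=1 MUL=1 MEM=1 BR=1, R=2, W=0

issued = [0, 2]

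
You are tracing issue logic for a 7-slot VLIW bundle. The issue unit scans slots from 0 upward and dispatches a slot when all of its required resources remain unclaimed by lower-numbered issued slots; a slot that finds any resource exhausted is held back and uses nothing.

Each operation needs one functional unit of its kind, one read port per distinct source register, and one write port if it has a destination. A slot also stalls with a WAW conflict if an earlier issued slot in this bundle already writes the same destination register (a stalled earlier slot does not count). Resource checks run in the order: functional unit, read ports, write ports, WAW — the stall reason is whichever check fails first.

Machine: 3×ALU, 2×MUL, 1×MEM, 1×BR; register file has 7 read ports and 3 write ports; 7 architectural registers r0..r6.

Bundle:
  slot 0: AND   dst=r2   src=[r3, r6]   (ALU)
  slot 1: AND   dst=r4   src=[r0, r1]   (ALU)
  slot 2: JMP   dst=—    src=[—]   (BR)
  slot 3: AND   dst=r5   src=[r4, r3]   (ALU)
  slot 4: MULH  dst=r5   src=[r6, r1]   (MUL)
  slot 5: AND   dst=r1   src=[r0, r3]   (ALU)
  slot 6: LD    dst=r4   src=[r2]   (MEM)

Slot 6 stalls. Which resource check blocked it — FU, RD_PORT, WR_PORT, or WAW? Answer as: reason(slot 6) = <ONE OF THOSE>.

#0 ALU src=r3,r6 dispatched  <A:2 Mu:2 Ld:1 B:1 rd:5 wr:2>
#1 ALU src=r0,r1 dispatched  <A:1 Mu:2 Ld:1 B:1 rd:3 wr:1>
#2 BR src=- dispatched  <A:1 Mu:2 Ld:1 B:0 rd:3 wr:1>
#3 ALU src=r4,r3 dispatched  <A:0 Mu:2 Ld:1 B:0 rd:1 wr:0>
#4 MUL src=r6,r1 held:RD_PORT  <A:0 Mu:2 Ld:1 B:0 rd:1 wr:0>
#5 ALU src=r0,r3 held:FU  <A:0 Mu:2 Ld:1 B:0 rd:1 wr:0>
#6 MEM src=r2 held:WR_PORT  <A:0 Mu:2 Ld:1 B:0 rd:1 wr:0>

reason(slot 6) = WR_PORT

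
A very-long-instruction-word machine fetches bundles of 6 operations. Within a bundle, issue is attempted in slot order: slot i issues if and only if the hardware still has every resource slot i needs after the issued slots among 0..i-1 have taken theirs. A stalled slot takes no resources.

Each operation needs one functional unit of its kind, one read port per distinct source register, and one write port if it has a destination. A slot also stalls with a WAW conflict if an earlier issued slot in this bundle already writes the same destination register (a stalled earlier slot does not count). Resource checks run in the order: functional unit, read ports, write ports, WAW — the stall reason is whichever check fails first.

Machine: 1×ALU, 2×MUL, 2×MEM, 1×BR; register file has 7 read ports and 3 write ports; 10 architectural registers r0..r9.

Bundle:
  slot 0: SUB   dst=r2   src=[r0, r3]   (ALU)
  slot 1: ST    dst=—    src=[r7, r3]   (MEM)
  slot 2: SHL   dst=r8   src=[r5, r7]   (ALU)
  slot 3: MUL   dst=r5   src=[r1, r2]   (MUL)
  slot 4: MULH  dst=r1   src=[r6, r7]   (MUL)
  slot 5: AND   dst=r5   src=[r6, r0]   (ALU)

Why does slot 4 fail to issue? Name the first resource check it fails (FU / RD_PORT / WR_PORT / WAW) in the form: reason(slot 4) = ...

reason(slot 4) = RD_PORT

(0) want 1×ALU +2rd +1wr — yes → AL0|MU2|ME2|BR1|rd5|wr2
(1) want 1×MEM +2rd +0wr — yes → AL0|MU2|ME1|BR1|rd3|wr2
(2) want 1×ALU +2rd +1wr — FU → AL0|MU2|ME1|BR1|rd3|wr2
(3) want 1×MUL +2rd +1wr — yes → AL0|MU1|ME1|BR1|rd1|wr1
(4) want 1×MUL +2rd +1wr — RD_PORT → AL0|MU1|ME1|BR1|rd1|wr1
(5) want 1×ALU +2rd +1wr — FU → AL0|MU1|ME1|BR1|rd1|wr1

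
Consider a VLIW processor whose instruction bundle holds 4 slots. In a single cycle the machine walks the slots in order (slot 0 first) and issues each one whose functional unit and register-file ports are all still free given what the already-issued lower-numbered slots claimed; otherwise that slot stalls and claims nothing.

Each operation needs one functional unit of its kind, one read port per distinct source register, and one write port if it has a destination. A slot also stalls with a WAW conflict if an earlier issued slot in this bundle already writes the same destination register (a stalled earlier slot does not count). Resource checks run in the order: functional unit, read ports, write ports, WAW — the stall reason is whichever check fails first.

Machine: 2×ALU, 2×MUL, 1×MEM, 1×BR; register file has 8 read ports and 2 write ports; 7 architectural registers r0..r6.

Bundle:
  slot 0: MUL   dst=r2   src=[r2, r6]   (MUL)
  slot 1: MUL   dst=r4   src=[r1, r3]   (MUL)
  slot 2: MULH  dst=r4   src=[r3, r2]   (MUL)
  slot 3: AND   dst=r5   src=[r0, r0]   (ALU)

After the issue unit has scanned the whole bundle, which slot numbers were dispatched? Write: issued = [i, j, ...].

issued = [0, 1]

slot 0 (MUL): ISSUE — free A2,Mu1,Ld1,B1 rp6 wp1
slot 1 (MUL): ISSUE — free A2,Mu0,Ld1,B1 rp4 wp0
slot 2 (MUL): stall FU — free A2,Mu0,Ld1,B1 rp4 wp0
slot 3 (ALU): stall WR_PORT — free A2,Mu0,Ld1,B1 rp4 wp0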